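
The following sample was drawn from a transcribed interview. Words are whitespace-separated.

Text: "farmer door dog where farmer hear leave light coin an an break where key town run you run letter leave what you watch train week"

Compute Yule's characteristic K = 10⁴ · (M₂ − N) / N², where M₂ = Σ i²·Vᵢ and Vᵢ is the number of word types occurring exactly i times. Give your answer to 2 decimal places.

192.00

Frequencies: farmer:2, where:2, leave:2, an:2, run:2, you:2, door:1, dog:1, hear:1, light:1, coin:1, break:1, key:1, town:1, letter:1, what:1, watch:1, train:1, week:1
N = 25. Frequency spectrum: V_1=13, V_2=6
M₂ = 1²·13 + 2²·6 = 37
K = 10000 × (37 − 25) / 25² = 192.00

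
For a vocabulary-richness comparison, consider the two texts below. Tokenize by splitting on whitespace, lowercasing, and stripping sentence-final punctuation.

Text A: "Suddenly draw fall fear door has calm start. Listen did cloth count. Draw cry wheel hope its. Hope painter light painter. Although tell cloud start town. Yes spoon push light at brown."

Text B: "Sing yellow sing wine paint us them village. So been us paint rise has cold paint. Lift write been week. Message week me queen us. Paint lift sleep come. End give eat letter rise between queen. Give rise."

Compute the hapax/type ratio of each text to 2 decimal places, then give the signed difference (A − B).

0.17

A: hapax=22, V=27, ratio=0.81
B: hapax=16, V=25, ratio=0.64
Difference = 0.81 − 0.64 = 0.17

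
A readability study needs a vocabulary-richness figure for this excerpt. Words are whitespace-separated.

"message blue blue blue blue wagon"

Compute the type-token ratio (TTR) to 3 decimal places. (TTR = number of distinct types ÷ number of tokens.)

N = 6 tokens, V = 3 types.
TTR = V / N = 3 / 6 = 0.500

0.500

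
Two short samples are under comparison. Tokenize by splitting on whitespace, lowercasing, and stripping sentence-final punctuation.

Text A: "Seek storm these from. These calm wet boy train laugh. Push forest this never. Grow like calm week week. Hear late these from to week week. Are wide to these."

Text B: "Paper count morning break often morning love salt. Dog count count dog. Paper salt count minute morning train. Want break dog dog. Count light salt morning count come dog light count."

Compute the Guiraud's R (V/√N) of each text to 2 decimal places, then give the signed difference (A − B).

A: V=21, N=30, R=3.83
B: V=13, N=31, R=2.33
Difference = 3.83 − 2.33 = 1.50

1.50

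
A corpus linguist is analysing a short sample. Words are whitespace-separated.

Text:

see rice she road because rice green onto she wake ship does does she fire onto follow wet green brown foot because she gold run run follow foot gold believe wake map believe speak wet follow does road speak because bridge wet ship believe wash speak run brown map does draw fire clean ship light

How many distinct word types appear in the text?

Distinct types: {because, believe, bridge, brown, clean, does, draw, fire, follow, foot, gold, green, light, map, onto, rice, road, run, see, she, ship, speak, wake, wash, wet}
V = 25

25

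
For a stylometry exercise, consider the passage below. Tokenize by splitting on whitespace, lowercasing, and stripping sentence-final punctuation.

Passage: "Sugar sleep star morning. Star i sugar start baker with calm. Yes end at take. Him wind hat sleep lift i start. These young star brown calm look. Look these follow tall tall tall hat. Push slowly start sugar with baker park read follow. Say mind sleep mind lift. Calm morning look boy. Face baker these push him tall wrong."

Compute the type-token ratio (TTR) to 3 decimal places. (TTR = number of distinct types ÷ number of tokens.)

N = 60 tokens, V = 32 types.
TTR = V / N = 32 / 60 = 0.533

0.533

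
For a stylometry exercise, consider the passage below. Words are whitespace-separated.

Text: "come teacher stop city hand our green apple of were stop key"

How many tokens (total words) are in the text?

Tokens: come, teacher, stop, city, hand, our, green, apple, of, were, stop, key
N = 12

12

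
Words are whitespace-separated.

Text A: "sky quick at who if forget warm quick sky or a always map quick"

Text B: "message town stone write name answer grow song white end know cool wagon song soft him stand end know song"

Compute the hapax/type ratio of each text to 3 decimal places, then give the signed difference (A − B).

A: hapax=9, V=11, ratio=0.818
B: hapax=13, V=16, ratio=0.813
Difference = 0.818 − 0.813 = 0.005

0.005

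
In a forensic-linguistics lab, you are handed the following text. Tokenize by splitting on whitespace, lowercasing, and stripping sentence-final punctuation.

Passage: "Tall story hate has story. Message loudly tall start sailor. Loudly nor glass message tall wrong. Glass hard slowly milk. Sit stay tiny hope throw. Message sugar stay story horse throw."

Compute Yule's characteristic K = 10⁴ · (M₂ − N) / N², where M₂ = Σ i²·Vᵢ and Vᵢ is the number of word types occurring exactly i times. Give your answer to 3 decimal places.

Frequencies: tall:3, story:3, message:3, loudly:2, glass:2, stay:2, throw:2, hate:1, has:1, start:1, sailor:1, nor:1, wrong:1, hard:1, slowly:1, milk:1, sit:1, tiny:1, hope:1, sugar:1, … (1 more, each freq 1)
N = 31. Frequency spectrum: V_1=14, V_2=4, V_3=3
M₂ = 1²·14 + 2²·4 + 3²·3 = 57
K = 10000 × (57 − 31) / 31² = 270.552

270.552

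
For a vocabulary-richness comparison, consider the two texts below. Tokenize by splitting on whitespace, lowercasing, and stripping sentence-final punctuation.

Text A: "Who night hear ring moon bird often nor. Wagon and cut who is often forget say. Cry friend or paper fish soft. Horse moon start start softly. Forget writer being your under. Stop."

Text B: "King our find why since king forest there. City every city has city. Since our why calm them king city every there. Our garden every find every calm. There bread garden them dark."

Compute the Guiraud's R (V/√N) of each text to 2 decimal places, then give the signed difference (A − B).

A: V=28, N=33, R=4.87
B: V=15, N=33, R=2.61
Difference = 4.87 − 2.61 = 2.26

2.26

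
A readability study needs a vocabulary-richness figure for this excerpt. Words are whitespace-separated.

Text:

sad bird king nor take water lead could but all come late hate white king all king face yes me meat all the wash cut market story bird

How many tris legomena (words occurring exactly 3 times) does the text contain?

Frequencies: king:3, all:3, bird:2, sad:1, nor:1, take:1, water:1, lead:1, could:1, but:1, come:1, late:1, hate:1, white:1, face:1, yes:1, me:1, meat:1, the:1, wash:1, … (3 more, each freq 1)
Words with frequency 3: all, king

2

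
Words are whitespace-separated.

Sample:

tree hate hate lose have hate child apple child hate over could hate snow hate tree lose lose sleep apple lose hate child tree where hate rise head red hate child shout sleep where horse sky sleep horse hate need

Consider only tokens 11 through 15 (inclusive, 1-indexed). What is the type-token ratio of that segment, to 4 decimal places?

Segment tokens 11–15: over, could, hate, snow, hate
Segment N = 5, segment V = 4.
TTR = 4 / 5 = 0.8000

0.8000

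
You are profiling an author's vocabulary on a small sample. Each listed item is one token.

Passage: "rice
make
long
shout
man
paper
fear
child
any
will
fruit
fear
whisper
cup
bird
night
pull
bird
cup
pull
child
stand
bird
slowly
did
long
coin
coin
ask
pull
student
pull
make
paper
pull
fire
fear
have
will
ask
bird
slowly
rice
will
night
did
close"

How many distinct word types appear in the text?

Distinct types: {any, ask, bird, child, close, coin, cup, did, fear, fire, fruit, have, long, make, man, night, paper, pull, rice, shout, slowly, stand, student, whisper, will}
V = 25

25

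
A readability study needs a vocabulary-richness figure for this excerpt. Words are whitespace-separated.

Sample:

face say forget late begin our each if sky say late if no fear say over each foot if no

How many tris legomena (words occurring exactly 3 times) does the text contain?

2

Frequencies: say:3, if:3, late:2, each:2, no:2, face:1, forget:1, begin:1, our:1, sky:1, fear:1, over:1, foot:1
Words with frequency 3: if, say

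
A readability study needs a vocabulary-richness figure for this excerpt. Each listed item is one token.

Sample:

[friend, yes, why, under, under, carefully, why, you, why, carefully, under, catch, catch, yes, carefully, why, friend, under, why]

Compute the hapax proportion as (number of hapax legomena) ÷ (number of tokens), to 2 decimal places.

Frequencies: why:5, under:4, carefully:3, friend:2, yes:2, catch:2, you:1
Hapax count = 1; token count = 19.
Ratio = 1 / 19 = 0.05

0.05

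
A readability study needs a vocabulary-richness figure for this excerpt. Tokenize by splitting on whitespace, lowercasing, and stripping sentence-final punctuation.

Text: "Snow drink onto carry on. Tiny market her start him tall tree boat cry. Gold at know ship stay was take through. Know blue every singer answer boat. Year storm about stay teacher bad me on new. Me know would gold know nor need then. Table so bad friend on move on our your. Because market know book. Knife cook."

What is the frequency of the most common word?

Frequencies: know:5, on:4, market:2, boat:2, gold:2, stay:2, bad:2, me:2, snow:1, drink:1, onto:1, carry:1, tiny:1, her:1, start:1, him:1, tall:1, tree:1, cry:1, at:1, … (27 more, each freq 1)
Most common: 'know' with frequency 5.

5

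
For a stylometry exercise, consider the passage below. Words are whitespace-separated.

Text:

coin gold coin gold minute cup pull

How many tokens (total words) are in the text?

Tokens: coin, gold, coin, gold, minute, cup, pull
N = 7

7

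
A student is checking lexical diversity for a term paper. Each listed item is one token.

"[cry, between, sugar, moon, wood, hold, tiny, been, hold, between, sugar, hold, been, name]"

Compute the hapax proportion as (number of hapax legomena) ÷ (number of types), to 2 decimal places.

0.56

Frequencies: hold:3, between:2, sugar:2, been:2, cry:1, moon:1, wood:1, tiny:1, name:1
Hapax count = 5; type count = 9.
Ratio = 5 / 9 = 0.56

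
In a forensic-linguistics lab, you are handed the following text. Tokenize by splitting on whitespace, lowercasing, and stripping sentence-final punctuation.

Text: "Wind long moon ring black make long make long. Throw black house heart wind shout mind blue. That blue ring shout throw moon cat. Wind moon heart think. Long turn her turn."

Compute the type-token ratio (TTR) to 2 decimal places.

0.53

N = 32 tokens, V = 17 types.
TTR = V / N = 17 / 32 = 0.53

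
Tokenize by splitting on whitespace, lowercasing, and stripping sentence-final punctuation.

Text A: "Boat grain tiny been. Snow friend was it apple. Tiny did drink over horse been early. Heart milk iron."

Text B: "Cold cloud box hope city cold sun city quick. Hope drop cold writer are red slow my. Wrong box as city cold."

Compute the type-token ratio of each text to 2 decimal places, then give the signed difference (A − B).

0.21

TTR(A) = 17/19 = 0.89
TTR(B) = 15/22 = 0.68
Difference = 0.89 − 0.68 = 0.21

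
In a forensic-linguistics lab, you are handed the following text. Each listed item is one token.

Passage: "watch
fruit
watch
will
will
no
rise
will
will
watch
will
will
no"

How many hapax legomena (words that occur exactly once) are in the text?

2

Frequencies: will:6, watch:3, no:2, fruit:1, rise:1
Hapax (freq=1): fruit, rise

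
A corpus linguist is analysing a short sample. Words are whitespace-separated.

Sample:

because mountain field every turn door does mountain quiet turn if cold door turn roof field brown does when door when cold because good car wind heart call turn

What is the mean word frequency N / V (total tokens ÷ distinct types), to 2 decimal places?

N = 29 tokens, V = 18 types.
Mean frequency = N / V = 29 / 18 = 1.61

1.61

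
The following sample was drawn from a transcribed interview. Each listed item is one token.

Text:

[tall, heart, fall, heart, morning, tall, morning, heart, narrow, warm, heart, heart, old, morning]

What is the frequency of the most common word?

5

Frequencies: heart:5, morning:3, tall:2, fall:1, narrow:1, warm:1, old:1
Most common: 'heart' with frequency 5.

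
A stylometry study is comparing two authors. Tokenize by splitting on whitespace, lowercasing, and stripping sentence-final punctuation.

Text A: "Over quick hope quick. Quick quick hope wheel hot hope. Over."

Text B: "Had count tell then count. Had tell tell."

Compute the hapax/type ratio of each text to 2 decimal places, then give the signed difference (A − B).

A: hapax=2, V=5, ratio=0.40
B: hapax=1, V=4, ratio=0.25
Difference = 0.40 − 0.25 = 0.15

0.15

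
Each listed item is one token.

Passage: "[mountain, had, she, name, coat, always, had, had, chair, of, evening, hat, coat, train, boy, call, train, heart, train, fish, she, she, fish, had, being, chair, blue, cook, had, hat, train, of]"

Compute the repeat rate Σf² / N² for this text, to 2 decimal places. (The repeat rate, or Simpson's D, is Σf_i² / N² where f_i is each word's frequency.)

Frequencies: had:5, train:4, she:3, coat:2, chair:2, of:2, hat:2, fish:2, mountain:1, name:1, always:1, evening:1, boy:1, call:1, heart:1, being:1, blue:1, cook:1
Σf² = 80; N² = 1024
Repeat rate = 80 / 1024 = 0.08

0.08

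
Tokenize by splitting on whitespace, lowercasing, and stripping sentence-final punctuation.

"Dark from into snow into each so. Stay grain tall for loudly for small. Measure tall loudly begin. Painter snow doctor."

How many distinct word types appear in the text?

16

Distinct types: {begin, dark, doctor, each, for, from, grain, into, loudly, measure, painter, small, snow, so, stay, tall}
V = 16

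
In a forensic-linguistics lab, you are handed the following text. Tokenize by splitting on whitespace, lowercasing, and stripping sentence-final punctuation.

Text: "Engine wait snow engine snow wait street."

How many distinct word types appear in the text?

Distinct types: {engine, snow, street, wait}
V = 4

4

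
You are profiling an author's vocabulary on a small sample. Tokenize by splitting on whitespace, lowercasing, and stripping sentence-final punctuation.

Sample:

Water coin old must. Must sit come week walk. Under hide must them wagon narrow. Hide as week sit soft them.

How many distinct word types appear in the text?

15

Distinct types: {as, coin, come, hide, must, narrow, old, sit, soft, them, under, wagon, walk, water, week}
V = 15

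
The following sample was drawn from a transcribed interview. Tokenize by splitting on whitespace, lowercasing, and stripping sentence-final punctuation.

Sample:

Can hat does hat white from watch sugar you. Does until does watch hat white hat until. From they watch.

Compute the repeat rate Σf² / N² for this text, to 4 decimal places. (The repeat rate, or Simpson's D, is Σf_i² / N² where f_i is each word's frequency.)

0.1250

Frequencies: hat:4, does:3, watch:3, white:2, from:2, until:2, can:1, sugar:1, you:1, they:1
Σf² = 50; N² = 400
Repeat rate = 50 / 400 = 0.1250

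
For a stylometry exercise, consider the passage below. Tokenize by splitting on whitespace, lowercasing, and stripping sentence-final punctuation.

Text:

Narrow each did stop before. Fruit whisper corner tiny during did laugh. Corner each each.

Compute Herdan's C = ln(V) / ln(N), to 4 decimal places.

0.8855

N = 15, V = 11.
ln(V) = 2.397895, ln(N) = 2.708050
C = 2.397895 / 2.708050 = 0.8855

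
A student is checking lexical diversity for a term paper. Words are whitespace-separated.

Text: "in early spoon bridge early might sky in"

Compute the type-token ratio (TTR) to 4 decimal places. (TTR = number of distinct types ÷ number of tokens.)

N = 8 tokens, V = 6 types.
TTR = V / N = 6 / 8 = 0.7500

0.7500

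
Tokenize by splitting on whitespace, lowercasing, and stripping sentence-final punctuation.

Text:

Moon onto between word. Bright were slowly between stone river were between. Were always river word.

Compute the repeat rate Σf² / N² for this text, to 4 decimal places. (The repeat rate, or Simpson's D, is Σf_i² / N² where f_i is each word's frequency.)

Frequencies: between:3, were:3, word:2, river:2, moon:1, onto:1, bright:1, slowly:1, stone:1, always:1
Σf² = 32; N² = 256
Repeat rate = 32 / 256 = 0.1250

0.1250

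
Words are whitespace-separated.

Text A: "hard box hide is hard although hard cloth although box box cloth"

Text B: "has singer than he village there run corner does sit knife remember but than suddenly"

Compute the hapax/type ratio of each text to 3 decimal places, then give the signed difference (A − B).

-0.596

A: hapax=2, V=6, ratio=0.333
B: hapax=13, V=14, ratio=0.929
Difference = 0.333 − 0.929 = -0.596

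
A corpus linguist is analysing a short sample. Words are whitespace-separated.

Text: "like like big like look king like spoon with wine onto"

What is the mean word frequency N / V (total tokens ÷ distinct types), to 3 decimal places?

N = 11 tokens, V = 8 types.
Mean frequency = N / V = 11 / 8 = 1.375

1.375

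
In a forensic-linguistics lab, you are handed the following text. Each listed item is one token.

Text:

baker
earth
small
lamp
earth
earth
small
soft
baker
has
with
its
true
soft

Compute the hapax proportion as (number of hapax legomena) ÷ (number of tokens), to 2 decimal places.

0.36

Frequencies: earth:3, baker:2, small:2, soft:2, lamp:1, has:1, with:1, its:1, true:1
Hapax count = 5; token count = 14.
Ratio = 5 / 14 = 0.36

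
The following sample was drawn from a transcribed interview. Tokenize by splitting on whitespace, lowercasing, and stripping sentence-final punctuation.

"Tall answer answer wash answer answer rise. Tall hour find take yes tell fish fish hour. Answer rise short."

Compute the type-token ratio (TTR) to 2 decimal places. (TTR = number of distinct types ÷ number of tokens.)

N = 19 tokens, V = 11 types.
TTR = V / N = 11 / 19 = 0.58

0.58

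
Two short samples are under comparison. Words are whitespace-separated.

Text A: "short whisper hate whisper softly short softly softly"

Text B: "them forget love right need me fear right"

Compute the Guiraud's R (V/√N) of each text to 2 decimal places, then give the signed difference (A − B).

A: V=4, N=8, R=1.41
B: V=7, N=8, R=2.47
Difference = 1.41 − 2.47 = -1.06

-1.06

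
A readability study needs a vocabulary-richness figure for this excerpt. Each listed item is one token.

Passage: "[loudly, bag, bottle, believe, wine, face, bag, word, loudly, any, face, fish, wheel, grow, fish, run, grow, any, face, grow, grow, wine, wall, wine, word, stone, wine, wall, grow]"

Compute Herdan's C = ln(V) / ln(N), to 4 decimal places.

0.7837

N = 29, V = 14.
ln(V) = 2.639057, ln(N) = 3.367296
C = 2.639057 / 3.367296 = 0.7837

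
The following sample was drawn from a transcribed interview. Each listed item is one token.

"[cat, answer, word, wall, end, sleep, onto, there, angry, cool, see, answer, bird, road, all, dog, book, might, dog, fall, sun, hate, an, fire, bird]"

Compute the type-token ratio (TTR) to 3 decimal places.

N = 25 tokens, V = 22 types.
TTR = V / N = 22 / 25 = 0.880

0.880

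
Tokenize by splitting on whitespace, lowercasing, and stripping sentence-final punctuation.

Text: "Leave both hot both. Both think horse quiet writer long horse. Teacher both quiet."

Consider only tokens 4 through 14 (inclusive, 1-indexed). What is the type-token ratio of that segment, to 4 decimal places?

Segment tokens 4–14: both, both, think, horse, quiet, writer, long, horse, teacher, both, quiet
Segment N = 11, segment V = 7.
TTR = 7 / 11 = 0.6364

0.6364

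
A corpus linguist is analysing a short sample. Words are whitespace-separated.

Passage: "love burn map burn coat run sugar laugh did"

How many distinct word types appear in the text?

Distinct types: {burn, coat, did, laugh, love, map, run, sugar}
V = 8

8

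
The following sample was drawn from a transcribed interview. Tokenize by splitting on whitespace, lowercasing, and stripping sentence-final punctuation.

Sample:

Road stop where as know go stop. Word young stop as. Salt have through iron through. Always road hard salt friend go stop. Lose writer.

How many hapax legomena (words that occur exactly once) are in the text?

11

Frequencies: stop:4, road:2, as:2, go:2, salt:2, through:2, where:1, know:1, word:1, young:1, have:1, iron:1, always:1, hard:1, friend:1, lose:1, writer:1
Hapax (freq=1): always, friend, hard, have, iron, know, lose, where, word, writer, young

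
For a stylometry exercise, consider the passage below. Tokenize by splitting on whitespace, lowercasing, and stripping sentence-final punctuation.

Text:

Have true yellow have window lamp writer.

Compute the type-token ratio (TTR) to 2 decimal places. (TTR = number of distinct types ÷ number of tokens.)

0.86

N = 7 tokens, V = 6 types.
TTR = V / N = 6 / 7 = 0.86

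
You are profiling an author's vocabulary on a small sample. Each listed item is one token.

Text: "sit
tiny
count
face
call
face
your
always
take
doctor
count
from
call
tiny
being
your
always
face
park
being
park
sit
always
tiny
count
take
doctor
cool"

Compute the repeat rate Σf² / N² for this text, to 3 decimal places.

Frequencies: tiny:3, count:3, face:3, always:3, sit:2, call:2, your:2, take:2, doctor:2, being:2, park:2, from:1, cool:1
Σf² = 66; N² = 784
Repeat rate = 66 / 784 = 0.084

0.084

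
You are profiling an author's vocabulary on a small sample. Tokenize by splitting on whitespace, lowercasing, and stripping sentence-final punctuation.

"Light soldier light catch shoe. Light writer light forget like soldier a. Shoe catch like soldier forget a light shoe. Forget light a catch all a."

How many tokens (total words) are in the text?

26

Tokens: light, soldier, light, catch, shoe, light, writer, light, forget, like, soldier, a, shoe, catch, like, soldier, forget, a, light, shoe, forget, light, a, catch, all, a
N = 26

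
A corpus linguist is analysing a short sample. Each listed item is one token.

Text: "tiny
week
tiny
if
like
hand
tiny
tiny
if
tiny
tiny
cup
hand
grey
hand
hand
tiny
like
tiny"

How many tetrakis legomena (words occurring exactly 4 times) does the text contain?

1

Frequencies: tiny:8, hand:4, if:2, like:2, week:1, cup:1, grey:1
Words with frequency 4: hand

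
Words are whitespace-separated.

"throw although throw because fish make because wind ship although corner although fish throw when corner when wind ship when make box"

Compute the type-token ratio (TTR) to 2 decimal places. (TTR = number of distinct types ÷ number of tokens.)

0.45

N = 22 tokens, V = 10 types.
TTR = V / N = 10 / 22 = 0.45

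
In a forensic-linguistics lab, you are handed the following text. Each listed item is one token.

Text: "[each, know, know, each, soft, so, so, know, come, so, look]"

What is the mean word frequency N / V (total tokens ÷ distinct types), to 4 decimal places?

1.8333

N = 11 tokens, V = 6 types.
Mean frequency = N / V = 11 / 6 = 1.8333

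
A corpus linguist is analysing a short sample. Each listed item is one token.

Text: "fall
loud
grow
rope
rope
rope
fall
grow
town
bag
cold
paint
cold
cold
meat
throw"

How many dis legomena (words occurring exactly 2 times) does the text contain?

2

Frequencies: rope:3, cold:3, fall:2, grow:2, loud:1, town:1, bag:1, paint:1, meat:1, throw:1
Words with frequency 2: fall, grow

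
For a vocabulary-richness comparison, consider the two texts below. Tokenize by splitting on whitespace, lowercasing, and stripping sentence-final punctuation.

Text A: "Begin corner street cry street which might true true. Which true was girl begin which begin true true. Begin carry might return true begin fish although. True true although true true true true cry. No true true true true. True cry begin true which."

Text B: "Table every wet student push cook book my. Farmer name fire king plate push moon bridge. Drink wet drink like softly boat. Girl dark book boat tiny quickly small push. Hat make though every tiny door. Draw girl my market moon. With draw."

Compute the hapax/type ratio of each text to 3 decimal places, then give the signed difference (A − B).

A: hapax=7, V=14, ratio=0.500
B: hapax=20, V=31, ratio=0.645
Difference = 0.500 − 0.645 = -0.145

-0.145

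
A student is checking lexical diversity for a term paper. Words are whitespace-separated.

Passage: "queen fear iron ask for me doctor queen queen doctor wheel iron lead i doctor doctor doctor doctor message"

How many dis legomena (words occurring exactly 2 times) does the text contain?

Frequencies: doctor:6, queen:3, iron:2, fear:1, ask:1, for:1, me:1, wheel:1, lead:1, i:1, message:1
Words with frequency 2: iron

1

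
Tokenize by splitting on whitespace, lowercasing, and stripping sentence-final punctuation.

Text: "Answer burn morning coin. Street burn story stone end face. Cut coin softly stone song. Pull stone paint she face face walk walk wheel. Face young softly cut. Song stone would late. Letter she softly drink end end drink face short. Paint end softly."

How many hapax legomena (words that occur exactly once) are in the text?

11

Frequencies: face:5, stone:4, end:4, softly:4, burn:2, coin:2, cut:2, song:2, paint:2, she:2, walk:2, drink:2, answer:1, morning:1, street:1, story:1, pull:1, wheel:1, young:1, would:1, … (3 more, each freq 1)
Hapax (freq=1): answer, late, letter, morning, pull, short, story, street, wheel, would, young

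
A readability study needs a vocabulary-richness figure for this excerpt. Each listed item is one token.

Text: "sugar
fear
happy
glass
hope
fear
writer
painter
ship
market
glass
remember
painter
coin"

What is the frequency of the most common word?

2

Frequencies: fear:2, glass:2, painter:2, sugar:1, happy:1, hope:1, writer:1, ship:1, market:1, remember:1, coin:1
Most common: 'fear' with frequency 2.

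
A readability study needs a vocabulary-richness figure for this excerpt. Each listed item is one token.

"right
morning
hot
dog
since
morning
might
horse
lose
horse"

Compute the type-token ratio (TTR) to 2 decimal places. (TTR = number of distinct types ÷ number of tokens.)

N = 10 tokens, V = 8 types.
TTR = V / N = 8 / 10 = 0.80

0.80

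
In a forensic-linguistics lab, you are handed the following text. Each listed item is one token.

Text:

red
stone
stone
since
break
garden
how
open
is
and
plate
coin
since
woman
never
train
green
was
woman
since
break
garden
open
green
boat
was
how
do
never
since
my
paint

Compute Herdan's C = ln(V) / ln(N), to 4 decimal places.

0.8644

N = 32, V = 20.
ln(V) = 2.995732, ln(N) = 3.465736
C = 2.995732 / 3.465736 = 0.8644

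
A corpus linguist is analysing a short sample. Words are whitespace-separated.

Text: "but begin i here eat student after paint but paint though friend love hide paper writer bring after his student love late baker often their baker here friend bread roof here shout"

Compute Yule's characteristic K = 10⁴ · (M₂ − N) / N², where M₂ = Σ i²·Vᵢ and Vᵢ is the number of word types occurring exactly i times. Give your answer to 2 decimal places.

Frequencies: here:3, but:2, student:2, after:2, paint:2, friend:2, love:2, baker:2, begin:1, i:1, eat:1, though:1, hide:1, paper:1, writer:1, bring:1, his:1, late:1, often:1, their:1, … (3 more, each freq 1)
N = 32. Frequency spectrum: V_1=15, V_2=7, V_3=1
M₂ = 1²·15 + 2²·7 + 3²·1 = 52
K = 10000 × (52 − 32) / 32² = 195.31

195.31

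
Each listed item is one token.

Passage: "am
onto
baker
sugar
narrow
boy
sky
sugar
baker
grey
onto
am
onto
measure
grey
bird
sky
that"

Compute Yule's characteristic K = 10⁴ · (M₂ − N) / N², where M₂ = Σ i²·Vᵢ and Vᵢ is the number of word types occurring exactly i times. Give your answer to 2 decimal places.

Frequencies: onto:3, am:2, baker:2, sugar:2, sky:2, grey:2, narrow:1, boy:1, measure:1, bird:1, that:1
N = 18. Frequency spectrum: V_1=5, V_2=5, V_3=1
M₂ = 1²·5 + 2²·5 + 3²·1 = 34
K = 10000 × (34 − 18) / 18² = 493.83

493.83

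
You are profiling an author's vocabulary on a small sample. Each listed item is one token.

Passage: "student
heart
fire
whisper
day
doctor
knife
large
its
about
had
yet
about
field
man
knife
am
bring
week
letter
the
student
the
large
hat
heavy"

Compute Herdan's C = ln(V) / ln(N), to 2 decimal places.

0.93

N = 26, V = 21.
ln(V) = 3.044522, ln(N) = 3.258097
C = 3.044522 / 3.258097 = 0.93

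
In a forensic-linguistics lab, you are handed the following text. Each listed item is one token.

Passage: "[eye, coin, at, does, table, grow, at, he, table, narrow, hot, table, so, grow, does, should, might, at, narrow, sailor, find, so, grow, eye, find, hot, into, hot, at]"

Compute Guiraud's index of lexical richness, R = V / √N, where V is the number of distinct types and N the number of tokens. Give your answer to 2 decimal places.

2.79

N = 29, V = 15.
√N = 5.385165
R = 15 / 5.385165 = 2.79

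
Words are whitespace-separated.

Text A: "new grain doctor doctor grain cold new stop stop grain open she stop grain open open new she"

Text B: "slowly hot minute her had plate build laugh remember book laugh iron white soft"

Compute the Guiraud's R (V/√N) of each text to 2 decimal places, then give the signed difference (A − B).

-1.82

A: V=7, N=18, R=1.65
B: V=13, N=14, R=3.47
Difference = 1.65 − 3.47 = -1.82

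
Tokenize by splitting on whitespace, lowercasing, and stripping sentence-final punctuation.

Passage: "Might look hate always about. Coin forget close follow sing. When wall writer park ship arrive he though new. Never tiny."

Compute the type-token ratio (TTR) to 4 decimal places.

1.0000

N = 21 tokens, V = 21 types.
TTR = V / N = 21 / 21 = 1.0000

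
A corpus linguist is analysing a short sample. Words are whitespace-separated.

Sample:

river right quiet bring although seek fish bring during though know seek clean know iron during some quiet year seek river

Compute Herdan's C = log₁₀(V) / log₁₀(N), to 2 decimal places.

0.87

N = 21, V = 14.
log₁₀(V) = 1.146128, log₁₀(N) = 1.322219
C = 1.146128 / 1.322219 = 0.87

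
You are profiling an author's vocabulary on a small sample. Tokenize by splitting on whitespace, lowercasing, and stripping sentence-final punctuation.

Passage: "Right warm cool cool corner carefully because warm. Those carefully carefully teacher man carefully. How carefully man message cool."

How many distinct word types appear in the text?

11

Distinct types: {because, carefully, cool, corner, how, man, message, right, teacher, those, warm}
V = 11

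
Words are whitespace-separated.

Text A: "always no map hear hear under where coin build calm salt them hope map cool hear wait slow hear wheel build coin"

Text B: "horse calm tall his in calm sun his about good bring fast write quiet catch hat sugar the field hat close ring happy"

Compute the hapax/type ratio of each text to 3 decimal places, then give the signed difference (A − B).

-0.100

A: hapax=12, V=16, ratio=0.750
B: hapax=17, V=20, ratio=0.850
Difference = 0.750 − 0.850 = -0.100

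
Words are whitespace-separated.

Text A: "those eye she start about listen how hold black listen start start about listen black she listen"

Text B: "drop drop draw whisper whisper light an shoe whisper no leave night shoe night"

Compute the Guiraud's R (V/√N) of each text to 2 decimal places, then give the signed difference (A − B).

A: V=9, N=17, R=2.18
B: V=9, N=14, R=2.41
Difference = 2.18 − 2.41 = -0.23

-0.23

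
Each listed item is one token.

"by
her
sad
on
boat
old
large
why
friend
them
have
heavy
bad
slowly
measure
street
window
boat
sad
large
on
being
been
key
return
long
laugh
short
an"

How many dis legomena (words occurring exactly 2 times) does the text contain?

4

Frequencies: sad:2, on:2, boat:2, large:2, by:1, her:1, old:1, why:1, friend:1, them:1, have:1, heavy:1, bad:1, slowly:1, measure:1, street:1, window:1, being:1, been:1, key:1, … (5 more, each freq 1)
Words with frequency 2: boat, large, on, sad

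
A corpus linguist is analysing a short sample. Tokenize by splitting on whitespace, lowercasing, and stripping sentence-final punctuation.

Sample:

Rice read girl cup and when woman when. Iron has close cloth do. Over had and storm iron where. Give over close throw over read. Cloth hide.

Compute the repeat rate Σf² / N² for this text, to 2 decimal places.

0.06

Frequencies: over:3, read:2, and:2, when:2, iron:2, close:2, cloth:2, rice:1, girl:1, cup:1, woman:1, has:1, do:1, had:1, storm:1, where:1, give:1, throw:1, hide:1
Σf² = 45; N² = 729
Repeat rate = 45 / 729 = 0.06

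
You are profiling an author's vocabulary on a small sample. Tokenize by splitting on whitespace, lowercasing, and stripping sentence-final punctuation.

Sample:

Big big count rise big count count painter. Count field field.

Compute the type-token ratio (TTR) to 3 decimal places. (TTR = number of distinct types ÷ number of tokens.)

N = 11 tokens, V = 5 types.
TTR = V / N = 5 / 11 = 0.455

0.455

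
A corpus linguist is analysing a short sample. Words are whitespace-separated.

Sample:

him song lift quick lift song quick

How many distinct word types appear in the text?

4

Distinct types: {him, lift, quick, song}
V = 4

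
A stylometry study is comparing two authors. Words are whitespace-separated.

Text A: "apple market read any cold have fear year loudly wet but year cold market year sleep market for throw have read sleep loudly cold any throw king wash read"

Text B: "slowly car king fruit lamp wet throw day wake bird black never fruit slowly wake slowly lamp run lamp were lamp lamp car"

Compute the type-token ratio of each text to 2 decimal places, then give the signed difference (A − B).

TTR(A) = 16/29 = 0.55
TTR(B) = 14/23 = 0.61
Difference = 0.55 − 0.61 = -0.06

-0.06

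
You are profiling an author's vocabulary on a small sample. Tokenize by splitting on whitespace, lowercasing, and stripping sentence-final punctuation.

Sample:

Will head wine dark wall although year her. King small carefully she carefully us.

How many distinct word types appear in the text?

13

Distinct types: {although, carefully, dark, head, her, king, she, small, us, wall, will, wine, year}
V = 13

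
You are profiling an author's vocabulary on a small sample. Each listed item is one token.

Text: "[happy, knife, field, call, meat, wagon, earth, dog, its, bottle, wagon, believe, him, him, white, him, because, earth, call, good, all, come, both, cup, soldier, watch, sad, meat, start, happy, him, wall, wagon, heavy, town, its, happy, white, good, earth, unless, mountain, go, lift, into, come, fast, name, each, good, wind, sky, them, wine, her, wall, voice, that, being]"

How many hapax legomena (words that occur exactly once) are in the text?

Frequencies: him:4, happy:3, wagon:3, earth:3, good:3, call:2, meat:2, its:2, white:2, come:2, wall:2, knife:1, field:1, dog:1, bottle:1, believe:1, because:1, all:1, both:1, cup:1, … (22 more, each freq 1)
Hapax (freq=1): all, because, being, believe, both, bottle, cup, dog, each, fast, field, go, heavy, her, into, knife, lift, mountain, name, sad, sky, soldier, start, that, them, town, unless, voice, watch, wind, wine

31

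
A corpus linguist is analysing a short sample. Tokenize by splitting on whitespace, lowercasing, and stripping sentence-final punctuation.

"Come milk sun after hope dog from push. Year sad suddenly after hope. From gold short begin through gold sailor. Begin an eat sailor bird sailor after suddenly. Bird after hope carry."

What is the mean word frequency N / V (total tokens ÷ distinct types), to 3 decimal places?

1.600

N = 32 tokens, V = 20 types.
Mean frequency = N / V = 32 / 20 = 1.600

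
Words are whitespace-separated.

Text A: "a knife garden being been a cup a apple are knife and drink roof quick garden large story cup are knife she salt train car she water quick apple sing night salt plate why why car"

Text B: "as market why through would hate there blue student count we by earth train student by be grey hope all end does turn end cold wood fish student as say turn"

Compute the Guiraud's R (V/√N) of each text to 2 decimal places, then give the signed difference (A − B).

A: V=23, N=36, R=3.83
B: V=25, N=31, R=4.49
Difference = 3.83 − 4.49 = -0.66

-0.66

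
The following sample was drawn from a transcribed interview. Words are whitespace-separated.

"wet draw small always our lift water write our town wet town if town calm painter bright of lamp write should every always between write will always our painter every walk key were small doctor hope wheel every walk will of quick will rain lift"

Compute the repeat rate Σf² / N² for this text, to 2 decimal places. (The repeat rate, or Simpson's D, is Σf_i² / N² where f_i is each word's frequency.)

0.05

Frequencies: always:3, our:3, write:3, town:3, every:3, will:3, wet:2, small:2, lift:2, painter:2, of:2, walk:2, draw:1, water:1, if:1, calm:1, bright:1, lamp:1, should:1, between:1, … (7 more, each freq 1)
Σf² = 93; N² = 2025
Repeat rate = 93 / 2025 = 0.05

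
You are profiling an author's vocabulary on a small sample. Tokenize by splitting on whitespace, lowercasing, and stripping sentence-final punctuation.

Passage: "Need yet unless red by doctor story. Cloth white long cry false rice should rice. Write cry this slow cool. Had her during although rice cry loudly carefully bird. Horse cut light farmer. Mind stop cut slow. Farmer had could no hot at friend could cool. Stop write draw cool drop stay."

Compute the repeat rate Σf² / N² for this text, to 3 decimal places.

0.031

Frequencies: cry:3, rice:3, cool:3, write:2, slow:2, had:2, cut:2, farmer:2, stop:2, could:2, need:1, yet:1, unless:1, red:1, by:1, doctor:1, story:1, cloth:1, white:1, long:1, … (19 more, each freq 1)
Σf² = 84; N² = 2704
Repeat rate = 84 / 2704 = 0.031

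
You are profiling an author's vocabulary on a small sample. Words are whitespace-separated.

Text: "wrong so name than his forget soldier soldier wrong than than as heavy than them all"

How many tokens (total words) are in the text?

16

Tokens: wrong, so, name, than, his, forget, soldier, soldier, wrong, than, than, as, heavy, than, them, all
N = 16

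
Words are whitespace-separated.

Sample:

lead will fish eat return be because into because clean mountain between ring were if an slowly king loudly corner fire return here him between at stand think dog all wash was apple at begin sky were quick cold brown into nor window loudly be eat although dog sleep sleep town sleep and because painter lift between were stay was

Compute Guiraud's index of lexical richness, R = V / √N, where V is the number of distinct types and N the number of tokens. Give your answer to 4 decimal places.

N = 60, V = 44.
√N = 7.745967
R = 44 / 7.745967 = 5.6804

5.6804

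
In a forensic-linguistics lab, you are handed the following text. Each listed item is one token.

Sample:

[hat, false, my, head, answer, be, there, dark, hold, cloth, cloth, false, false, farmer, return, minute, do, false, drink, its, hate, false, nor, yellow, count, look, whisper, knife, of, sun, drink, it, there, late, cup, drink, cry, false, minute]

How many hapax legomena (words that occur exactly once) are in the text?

Frequencies: false:6, drink:3, there:2, cloth:2, minute:2, hat:1, my:1, head:1, answer:1, be:1, dark:1, hold:1, farmer:1, return:1, do:1, its:1, hate:1, nor:1, yellow:1, count:1, … (9 more, each freq 1)
Hapax (freq=1): answer, be, count, cry, cup, dark, do, farmer, hat, hate, head, hold, it, its, knife, late, look, my, nor, of, return, sun, whisper, yellow

24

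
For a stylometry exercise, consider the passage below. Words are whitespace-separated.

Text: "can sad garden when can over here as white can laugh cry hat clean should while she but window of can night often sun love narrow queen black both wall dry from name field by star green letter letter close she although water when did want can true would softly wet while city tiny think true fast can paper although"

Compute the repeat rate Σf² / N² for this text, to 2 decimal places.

0.03

Frequencies: can:6, when:2, while:2, she:2, letter:2, although:2, true:2, sad:1, garden:1, over:1, here:1, as:1, white:1, laugh:1, cry:1, hat:1, clean:1, should:1, but:1, window:1, … (29 more, each freq 1)
Σf² = 102; N² = 3600
Repeat rate = 102 / 3600 = 0.03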